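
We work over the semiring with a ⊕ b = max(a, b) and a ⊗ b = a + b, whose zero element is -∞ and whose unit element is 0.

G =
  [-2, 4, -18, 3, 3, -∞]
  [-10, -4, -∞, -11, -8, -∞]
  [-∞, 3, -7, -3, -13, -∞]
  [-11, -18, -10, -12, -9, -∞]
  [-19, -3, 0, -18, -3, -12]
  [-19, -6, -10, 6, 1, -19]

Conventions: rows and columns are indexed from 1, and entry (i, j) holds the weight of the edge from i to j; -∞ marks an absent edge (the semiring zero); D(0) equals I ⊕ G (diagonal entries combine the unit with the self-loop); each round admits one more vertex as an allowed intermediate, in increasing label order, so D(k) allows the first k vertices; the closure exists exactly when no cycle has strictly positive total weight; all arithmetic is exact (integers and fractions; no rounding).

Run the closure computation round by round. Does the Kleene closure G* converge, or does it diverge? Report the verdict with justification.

D(0):
  [0, 4, -18, 3, 3, -∞]
  [-10, 0, -∞, -11, -8, -∞]
  [-∞, 3, 0, -3, -13, -∞]
  [-11, -18, -10, 0, -9, -∞]
  [-19, -3, 0, -18, 0, -12]
  [-19, -6, -10, 6, 1, 0]
D(1):
  [0, 4, -18, 3, 3, -∞]
  [-10, 0, -28, -7, -7, -∞]
  [-∞, 3, 0, -3, -13, -∞]
  [-11, -7, -10, 0, -8, -∞]
  [-19, -3, 0, -16, 0, -12]
  [-19, -6, -10, 6, 1, 0]
D(2):
  [0, 4, -18, 3, 3, -∞]
  [-10, 0, -28, -7, -7, -∞]
  [-7, 3, 0, -3, -4, -∞]
  [-11, -7, -10, 0, -8, -∞]
  [-13, -3, 0, -10, 0, -12]
  [-16, -6, -10, 6, 1, 0]
D(3):
  [0, 4, -18, 3, 3, -∞]
  [-10, 0, -28, -7, -7, -∞]
  [-7, 3, 0, -3, -4, -∞]
  [-11, -7, -10, 0, -8, -∞]
  [-7, 3, 0, -3, 0, -12]
  [-16, -6, -10, 6, 1, 0]
D(4):
  [0, 4, -7, 3, 3, -∞]
  [-10, 0, -17, -7, -7, -∞]
  [-7, 3, 0, -3, -4, -∞]
  [-11, -7, -10, 0, -8, -∞]
  [-7, 3, 0, -3, 0, -12]
  [-5, -1, -4, 6, 1, 0]
D(5):
  [0, 6, 3, 3, 3, -9]
  [-10, 0, -7, -7, -7, -19]
  [-7, 3, 0, -3, -4, -16]
  [-11, -5, -8, 0, -8, -20]
  [-7, 3, 0, -3, 0, -12]
  [-5, 4, 1, 6, 1, 0]
D(6):
  [0, 6, 3, 3, 3, -9]
  [-10, 0, -7, -7, -7, -19]
  [-7, 3, 0, -3, -4, -16]
  [-11, -5, -8, 0, -8, -20]
  [-7, 3, 0, -3, 0, -12]
  [-5, 4, 1, 6, 1, 0]
Key observation: every diagonal entry stays at the unit through all rounds, so no improving cycle exists.
Answer: CONVERGES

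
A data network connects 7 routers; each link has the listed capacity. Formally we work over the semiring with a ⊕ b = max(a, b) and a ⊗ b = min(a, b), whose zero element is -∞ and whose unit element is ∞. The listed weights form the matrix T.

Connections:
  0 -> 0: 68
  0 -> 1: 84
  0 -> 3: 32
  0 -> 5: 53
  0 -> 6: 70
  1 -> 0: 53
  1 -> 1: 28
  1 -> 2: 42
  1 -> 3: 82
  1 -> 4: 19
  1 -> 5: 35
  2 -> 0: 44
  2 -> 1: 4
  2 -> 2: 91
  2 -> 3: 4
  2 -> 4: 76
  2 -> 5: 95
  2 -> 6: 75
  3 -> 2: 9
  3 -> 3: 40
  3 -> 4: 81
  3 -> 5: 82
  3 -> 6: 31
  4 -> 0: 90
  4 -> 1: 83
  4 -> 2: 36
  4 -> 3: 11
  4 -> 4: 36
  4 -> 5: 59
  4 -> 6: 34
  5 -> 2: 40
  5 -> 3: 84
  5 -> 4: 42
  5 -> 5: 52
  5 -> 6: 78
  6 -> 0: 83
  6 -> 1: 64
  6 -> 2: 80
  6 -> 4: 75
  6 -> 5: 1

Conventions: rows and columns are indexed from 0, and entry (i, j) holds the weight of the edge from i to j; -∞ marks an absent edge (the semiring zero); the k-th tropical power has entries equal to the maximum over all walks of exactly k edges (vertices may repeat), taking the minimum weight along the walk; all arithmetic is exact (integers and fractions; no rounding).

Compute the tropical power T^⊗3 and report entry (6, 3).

T^⊗2:
  [70, 68, 70, 82, 70, 53, 68]
  [53, 53, 42, 40, 81, 82, 53]
  [76, 76, 91, 84, 76, 91, 78]
  [81, 81, 40, 82, 42, 59, 78]
  [68, 84, 42, 82, 42, 53, 70]
  [78, 64, 78, 52, 81, 82, 52]
  [75, 83, 80, 64, 76, 80, 75]
T^⊗3:
  [70, 70, 70, 68, 81, 82, 70]
  [81, 81, 53, 82, 53, 59, 78]
  [78, 76, 91, 84, 81, 91, 78]
  [78, 81, 78, 81, 81, 82, 70]
  [70, 68, 70, 82, 81, 82, 68]
  [81, 81, 78, 82, 76, 78, 78]
  [76, 76, 80, 82, 76, 80, 78]
Key observation: the optimum is the walk 6->0->1->3, with weight 83 min 84 min 82 = 82.
Optimal value attained by: walk 6->0->1->3.
Answer: (T^⊗3)[6][3] = 82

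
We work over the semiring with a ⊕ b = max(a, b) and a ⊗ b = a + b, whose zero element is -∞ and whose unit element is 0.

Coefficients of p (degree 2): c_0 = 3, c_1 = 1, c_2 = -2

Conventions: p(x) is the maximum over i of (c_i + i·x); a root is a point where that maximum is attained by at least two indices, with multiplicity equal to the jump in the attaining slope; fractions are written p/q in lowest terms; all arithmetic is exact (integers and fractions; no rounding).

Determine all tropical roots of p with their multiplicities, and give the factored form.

hull edge (i=0, c=3) to (i=1, c=1): slope -2, span 1
hull edge (i=1, c=1) to (i=2, c=-2): slope -3, span 1
Factored form: p(x) = -2 ⊗ (x ⊕ 2) ⊗ (x ⊕ 3)
Answer: roots = 2 (mult 1), 3 (mult 1)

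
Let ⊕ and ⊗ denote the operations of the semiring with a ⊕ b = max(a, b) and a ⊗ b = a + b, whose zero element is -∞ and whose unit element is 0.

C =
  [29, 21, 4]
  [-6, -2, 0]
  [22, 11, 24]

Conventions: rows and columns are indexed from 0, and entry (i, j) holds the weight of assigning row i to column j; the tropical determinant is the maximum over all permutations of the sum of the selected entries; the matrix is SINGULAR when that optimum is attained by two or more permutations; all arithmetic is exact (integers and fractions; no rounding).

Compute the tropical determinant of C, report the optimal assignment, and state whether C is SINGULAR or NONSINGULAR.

σ = (0, 1, 2): 29 + (-2) + 24 = 51
σ = (0, 2, 1): 29 + 0 + 11 = 40
σ = (1, 0, 2): 21 + (-6) + 24 = 39
σ = (1, 2, 0): 21 + 0 + 22 = 43
σ = (2, 0, 1): 4 + (-6) + 11 = 9
σ = (2, 1, 0): 4 + (-2) + 22 = 24
Optimal value attained by: σ = (0, 1, 2).
Answer: det⊕(C) = 51; verdict: NONSINGULAR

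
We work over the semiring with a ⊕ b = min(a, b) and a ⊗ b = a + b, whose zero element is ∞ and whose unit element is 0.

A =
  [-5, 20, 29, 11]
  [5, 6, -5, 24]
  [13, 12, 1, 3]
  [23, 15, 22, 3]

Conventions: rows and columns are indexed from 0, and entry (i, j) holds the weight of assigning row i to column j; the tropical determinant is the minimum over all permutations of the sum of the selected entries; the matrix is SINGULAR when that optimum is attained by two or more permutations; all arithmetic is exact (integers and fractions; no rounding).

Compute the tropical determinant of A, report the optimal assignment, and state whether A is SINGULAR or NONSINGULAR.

σ = (0, 1, 2, 3): (-5) + 6 + 1 + 3 = 5
σ = (0, 1, 3, 2): (-5) + 6 + 3 + 22 = 26
σ = (0, 2, 1, 3): (-5) + (-5) + 12 + 3 = 5
σ = (0, 2, 3, 1): (-5) + (-5) + 3 + 15 = 8
σ = (0, 3, 1, 2): (-5) + 24 + 12 + 22 = 53
σ = (0, 3, 2, 1): (-5) + 24 + 1 + 15 = 35
σ = (1, 0, 2, 3): 20 + 5 + 1 + 3 = 29
σ = (1, 0, 3, 2): 20 + 5 + 3 + 22 = 50
σ = (1, 2, 0, 3): 20 + (-5) + 13 + 3 = 31
σ = (1, 2, 3, 0): 20 + (-5) + 3 + 23 = 41
σ = (1, 3, 0, 2): 20 + 24 + 13 + 22 = 79
σ = (1, 3, 2, 0): 20 + 24 + 1 + 23 = 68
σ = (2, 0, 1, 3): 29 + 5 + 12 + 3 = 49
σ = (2, 0, 3, 1): 29 + 5 + 3 + 15 = 52
σ = (2, 1, 0, 3): 29 + 6 + 13 + 3 = 51
σ = (2, 1, 3, 0): 29 + 6 + 3 + 23 = 61
σ = (2, 3, 0, 1): 29 + 24 + 13 + 15 = 81
σ = (2, 3, 1, 0): 29 + 24 + 12 + 23 = 88
σ = (3, 0, 1, 2): 11 + 5 + 12 + 22 = 50
σ = (3, 0, 2, 1): 11 + 5 + 1 + 15 = 32
σ = (3, 1, 0, 2): 11 + 6 + 13 + 22 = 52
σ = (3, 1, 2, 0): 11 + 6 + 1 + 23 = 41
σ = (3, 2, 0, 1): 11 + (-5) + 13 + 15 = 34
σ = (3, 2, 1, 0): 11 + (-5) + 12 + 23 = 41
Optimal value attained by: σ = (0, 1, 2, 3).
Answer: det⊕(A) = 5; verdict: SINGULAR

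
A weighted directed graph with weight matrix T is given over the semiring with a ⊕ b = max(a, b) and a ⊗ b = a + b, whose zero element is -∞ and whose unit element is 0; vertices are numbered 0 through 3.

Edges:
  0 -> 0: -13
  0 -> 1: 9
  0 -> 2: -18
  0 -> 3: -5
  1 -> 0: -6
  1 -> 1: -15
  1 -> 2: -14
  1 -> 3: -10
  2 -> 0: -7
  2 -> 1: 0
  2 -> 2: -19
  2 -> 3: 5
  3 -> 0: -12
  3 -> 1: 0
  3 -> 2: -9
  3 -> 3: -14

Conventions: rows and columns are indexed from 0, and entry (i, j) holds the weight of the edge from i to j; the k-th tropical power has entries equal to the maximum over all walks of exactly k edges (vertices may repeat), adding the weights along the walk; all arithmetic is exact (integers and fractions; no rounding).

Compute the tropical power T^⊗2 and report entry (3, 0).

T^⊗2:
  [3, -4, -5, -1]
  [-19, 3, -19, -9]
  [-6, 5, -4, -9]
  [-6, -3, -14, -4]
Key observation: the optimum is the walk 3->1->0, with weight 0 + (-6) = -6.
Optimal value attained by: walk 3->1->0.
Answer: (T^⊗2)[3][0] = -6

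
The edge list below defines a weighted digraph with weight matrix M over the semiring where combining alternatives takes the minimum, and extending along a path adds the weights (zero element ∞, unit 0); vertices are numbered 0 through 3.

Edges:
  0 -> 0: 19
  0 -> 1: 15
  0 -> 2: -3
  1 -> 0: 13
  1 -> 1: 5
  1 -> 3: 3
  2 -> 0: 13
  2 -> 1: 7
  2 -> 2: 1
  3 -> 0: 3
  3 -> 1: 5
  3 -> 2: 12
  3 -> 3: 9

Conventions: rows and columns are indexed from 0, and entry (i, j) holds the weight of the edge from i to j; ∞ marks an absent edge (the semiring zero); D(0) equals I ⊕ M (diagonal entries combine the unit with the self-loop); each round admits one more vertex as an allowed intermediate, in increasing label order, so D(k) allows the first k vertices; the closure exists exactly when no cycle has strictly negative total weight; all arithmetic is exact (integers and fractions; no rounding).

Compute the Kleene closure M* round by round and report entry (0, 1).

D(0):
  [0, 15, -3, ∞]
  [13, 0, ∞, 3]
  [13, 7, 0, ∞]
  [3, 5, 12, 0]
D(1):
  [0, 15, -3, ∞]
  [13, 0, 10, 3]
  [13, 7, 0, ∞]
  [3, 5, 0, 0]
D(2):
  [0, 15, -3, 18]
  [13, 0, 10, 3]
  [13, 7, 0, 10]
  [3, 5, 0, 0]
D(3):
  [0, 4, -3, 7]
  [13, 0, 10, 3]
  [13, 7, 0, 10]
  [3, 5, 0, 0]
D(4):
  [0, 4, -3, 7]
  [6, 0, 3, 3]
  [13, 7, 0, 10]
  [3, 5, 0, 0]
Answer: M*[0][1] = 4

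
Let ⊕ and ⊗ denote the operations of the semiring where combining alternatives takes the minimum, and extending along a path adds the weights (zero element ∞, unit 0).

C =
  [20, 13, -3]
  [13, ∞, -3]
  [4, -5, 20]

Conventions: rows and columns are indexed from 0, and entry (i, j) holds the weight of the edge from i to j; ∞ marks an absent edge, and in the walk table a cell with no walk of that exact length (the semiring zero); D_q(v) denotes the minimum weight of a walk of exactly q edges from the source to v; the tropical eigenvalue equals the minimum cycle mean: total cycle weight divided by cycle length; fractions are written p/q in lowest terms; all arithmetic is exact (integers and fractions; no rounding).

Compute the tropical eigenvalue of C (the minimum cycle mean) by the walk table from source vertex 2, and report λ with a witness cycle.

q=0: [∞, ∞, 0]
q=1: [4, -5, 20]
q=2: [8, 15, -8]
q=3: [-4, -13, 5]
Optimal cycle mean attained by: cycle 1->2->1, total (-3) + (-5), length 2.
Answer: λ = -4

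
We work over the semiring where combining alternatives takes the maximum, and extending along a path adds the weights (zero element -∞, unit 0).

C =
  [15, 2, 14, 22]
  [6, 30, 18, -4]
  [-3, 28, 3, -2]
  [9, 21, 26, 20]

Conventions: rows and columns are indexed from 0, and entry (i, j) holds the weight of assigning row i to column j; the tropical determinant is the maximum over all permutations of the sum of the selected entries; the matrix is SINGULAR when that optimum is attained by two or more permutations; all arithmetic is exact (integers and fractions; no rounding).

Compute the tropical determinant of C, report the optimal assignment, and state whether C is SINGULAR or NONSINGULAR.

σ = (0, 1, 2, 3): 15 + 30 + 3 + 20 = 68
σ = (0, 1, 3, 2): 15 + 30 + (-2) + 26 = 69
σ = (0, 2, 1, 3): 15 + 18 + 28 + 20 = 81
σ = (0, 2, 3, 1): 15 + 18 + (-2) + 21 = 52
σ = (0, 3, 1, 2): 15 + (-4) + 28 + 26 = 65
σ = (0, 3, 2, 1): 15 + (-4) + 3 + 21 = 35
σ = (1, 0, 2, 3): 2 + 6 + 3 + 20 = 31
σ = (1, 0, 3, 2): 2 + 6 + (-2) + 26 = 32
σ = (1, 2, 0, 3): 2 + 18 + (-3) + 20 = 37
σ = (1, 2, 3, 0): 2 + 18 + (-2) + 9 = 27
σ = (1, 3, 0, 2): 2 + (-4) + (-3) + 26 = 21
σ = (1, 3, 2, 0): 2 + (-4) + 3 + 9 = 10
σ = (2, 0, 1, 3): 14 + 6 + 28 + 20 = 68
σ = (2, 0, 3, 1): 14 + 6 + (-2) + 21 = 39
σ = (2, 1, 0, 3): 14 + 30 + (-3) + 20 = 61
σ = (2, 1, 3, 0): 14 + 30 + (-2) + 9 = 51
σ = (2, 3, 0, 1): 14 + (-4) + (-3) + 21 = 28
σ = (2, 3, 1, 0): 14 + (-4) + 28 + 9 = 47
σ = (3, 0, 1, 2): 22 + 6 + 28 + 26 = 82
σ = (3, 0, 2, 1): 22 + 6 + 3 + 21 = 52
σ = (3, 1, 0, 2): 22 + 30 + (-3) + 26 = 75
σ = (3, 1, 2, 0): 22 + 30 + 3 + 9 = 64
σ = (3, 2, 0, 1): 22 + 18 + (-3) + 21 = 58
σ = (3, 2, 1, 0): 22 + 18 + 28 + 9 = 77
Optimal value attained by: σ = (3, 0, 1, 2).
Answer: det⊕(C) = 82; verdict: NONSINGULAR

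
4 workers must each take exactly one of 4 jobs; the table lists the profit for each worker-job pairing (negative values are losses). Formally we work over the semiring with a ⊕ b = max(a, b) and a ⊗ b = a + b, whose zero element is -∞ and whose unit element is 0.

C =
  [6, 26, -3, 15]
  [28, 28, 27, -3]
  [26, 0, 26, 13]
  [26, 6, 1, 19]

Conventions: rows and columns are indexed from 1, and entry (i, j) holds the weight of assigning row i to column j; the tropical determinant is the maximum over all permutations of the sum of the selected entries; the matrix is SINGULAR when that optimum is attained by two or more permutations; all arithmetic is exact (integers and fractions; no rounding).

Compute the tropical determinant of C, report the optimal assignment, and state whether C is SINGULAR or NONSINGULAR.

σ = (1, 2, 3, 4): 6 + 28 + 26 + 19 = 79
σ = (1, 2, 4, 3): 6 + 28 + 13 + 1 = 48
σ = (1, 3, 2, 4): 6 + 27 + 0 + 19 = 52
σ = (1, 3, 4, 2): 6 + 27 + 13 + 6 = 52
σ = (1, 4, 2, 3): 6 + (-3) + 0 + 1 = 4
σ = (1, 4, 3, 2): 6 + (-3) + 26 + 6 = 35
σ = (2, 1, 3, 4): 26 + 28 + 26 + 19 = 99
σ = (2, 1, 4, 3): 26 + 28 + 13 + 1 = 68
σ = (2, 3, 1, 4): 26 + 27 + 26 + 19 = 98
σ = (2, 3, 4, 1): 26 + 27 + 13 + 26 = 92
σ = (2, 4, 1, 3): 26 + (-3) + 26 + 1 = 50
σ = (2, 4, 3, 1): 26 + (-3) + 26 + 26 = 75
σ = (3, 1, 2, 4): (-3) + 28 + 0 + 19 = 44
σ = (3, 1, 4, 2): (-3) + 28 + 13 + 6 = 44
σ = (3, 2, 1, 4): (-3) + 28 + 26 + 19 = 70
σ = (3, 2, 4, 1): (-3) + 28 + 13 + 26 = 64
σ = (3, 4, 1, 2): (-3) + (-3) + 26 + 6 = 26
σ = (3, 4, 2, 1): (-3) + (-3) + 0 + 26 = 20
σ = (4, 1, 2, 3): 15 + 28 + 0 + 1 = 44
σ = (4, 1, 3, 2): 15 + 28 + 26 + 6 = 75
σ = (4, 2, 1, 3): 15 + 28 + 26 + 1 = 70
σ = (4, 2, 3, 1): 15 + 28 + 26 + 26 = 95
σ = (4, 3, 1, 2): 15 + 27 + 26 + 6 = 74
σ = (4, 3, 2, 1): 15 + 27 + 0 + 26 = 68
Optimal value attained by: σ = (2, 1, 3, 4).
Answer: det⊕(C) = 99; verdict: NONSINGULAR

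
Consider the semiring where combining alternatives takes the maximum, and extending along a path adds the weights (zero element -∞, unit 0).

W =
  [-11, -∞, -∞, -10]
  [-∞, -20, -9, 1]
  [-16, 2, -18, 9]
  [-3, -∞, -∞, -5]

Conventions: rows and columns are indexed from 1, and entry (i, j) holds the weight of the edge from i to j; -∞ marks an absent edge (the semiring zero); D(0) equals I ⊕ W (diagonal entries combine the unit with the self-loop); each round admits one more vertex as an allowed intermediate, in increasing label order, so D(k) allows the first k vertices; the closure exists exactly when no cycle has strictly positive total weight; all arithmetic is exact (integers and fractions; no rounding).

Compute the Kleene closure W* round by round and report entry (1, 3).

D(0):
  [0, -∞, -∞, -10]
  [-∞, 0, -9, 1]
  [-16, 2, 0, 9]
  [-3, -∞, -∞, 0]
D(1):
  [0, -∞, -∞, -10]
  [-∞, 0, -9, 1]
  [-16, 2, 0, 9]
  [-3, -∞, -∞, 0]
D(2):
  [0, -∞, -∞, -10]
  [-∞, 0, -9, 1]
  [-16, 2, 0, 9]
  [-3, -∞, -∞, 0]
D(3):
  [0, -∞, -∞, -10]
  [-25, 0, -9, 1]
  [-16, 2, 0, 9]
  [-3, -∞, -∞, 0]
D(4):
  [0, -∞, -∞, -10]
  [-2, 0, -9, 1]
  [6, 2, 0, 9]
  [-3, -∞, -∞, 0]
Answer: W*[1][3] = -∞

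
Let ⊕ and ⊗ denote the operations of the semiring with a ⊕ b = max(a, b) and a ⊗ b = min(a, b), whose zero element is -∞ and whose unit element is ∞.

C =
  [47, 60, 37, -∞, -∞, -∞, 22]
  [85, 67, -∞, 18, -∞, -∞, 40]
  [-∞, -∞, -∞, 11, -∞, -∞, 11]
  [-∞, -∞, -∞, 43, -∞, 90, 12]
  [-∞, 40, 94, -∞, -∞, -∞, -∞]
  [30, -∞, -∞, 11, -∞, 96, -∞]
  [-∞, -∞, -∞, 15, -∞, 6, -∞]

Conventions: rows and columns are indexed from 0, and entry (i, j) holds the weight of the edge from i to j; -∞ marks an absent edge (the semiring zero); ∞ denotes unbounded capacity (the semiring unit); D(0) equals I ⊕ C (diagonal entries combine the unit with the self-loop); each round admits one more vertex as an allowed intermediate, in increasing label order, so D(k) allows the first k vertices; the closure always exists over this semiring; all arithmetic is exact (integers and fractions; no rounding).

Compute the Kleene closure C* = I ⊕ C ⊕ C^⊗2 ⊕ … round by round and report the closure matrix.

D(0):
  [∞, 60, 37, -∞, -∞, -∞, 22]
  [85, ∞, -∞, 18, -∞, -∞, 40]
  [-∞, -∞, ∞, 11, -∞, -∞, 11]
  [-∞, -∞, -∞, ∞, -∞, 90, 12]
  [-∞, 40, 94, -∞, ∞, -∞, -∞]
  [30, -∞, -∞, 11, -∞, ∞, -∞]
  [-∞, -∞, -∞, 15, -∞, 6, ∞]
D(1):
  [∞, 60, 37, -∞, -∞, -∞, 22]
  [85, ∞, 37, 18, -∞, -∞, 40]
  [-∞, -∞, ∞, 11, -∞, -∞, 11]
  [-∞, -∞, -∞, ∞, -∞, 90, 12]
  [-∞, 40, 94, -∞, ∞, -∞, -∞]
  [30, 30, 30, 11, -∞, ∞, 22]
  [-∞, -∞, -∞, 15, -∞, 6, ∞]
D(2):
  [∞, 60, 37, 18, -∞, -∞, 40]
  [85, ∞, 37, 18, -∞, -∞, 40]
  [-∞, -∞, ∞, 11, -∞, -∞, 11]
  [-∞, -∞, -∞, ∞, -∞, 90, 12]
  [40, 40, 94, 18, ∞, -∞, 40]
  [30, 30, 30, 18, -∞, ∞, 30]
  [-∞, -∞, -∞, 15, -∞, 6, ∞]
D(3):
  [∞, 60, 37, 18, -∞, -∞, 40]
  [85, ∞, 37, 18, -∞, -∞, 40]
  [-∞, -∞, ∞, 11, -∞, -∞, 11]
  [-∞, -∞, -∞, ∞, -∞, 90, 12]
  [40, 40, 94, 18, ∞, -∞, 40]
  [30, 30, 30, 18, -∞, ∞, 30]
  [-∞, -∞, -∞, 15, -∞, 6, ∞]
D(4):
  [∞, 60, 37, 18, -∞, 18, 40]
  [85, ∞, 37, 18, -∞, 18, 40]
  [-∞, -∞, ∞, 11, -∞, 11, 11]
  [-∞, -∞, -∞, ∞, -∞, 90, 12]
  [40, 40, 94, 18, ∞, 18, 40]
  [30, 30, 30, 18, -∞, ∞, 30]
  [-∞, -∞, -∞, 15, -∞, 15, ∞]
D(5):
  [∞, 60, 37, 18, -∞, 18, 40]
  [85, ∞, 37, 18, -∞, 18, 40]
  [-∞, -∞, ∞, 11, -∞, 11, 11]
  [-∞, -∞, -∞, ∞, -∞, 90, 12]
  [40, 40, 94, 18, ∞, 18, 40]
  [30, 30, 30, 18, -∞, ∞, 30]
  [-∞, -∞, -∞, 15, -∞, 15, ∞]
D(6):
  [∞, 60, 37, 18, -∞, 18, 40]
  [85, ∞, 37, 18, -∞, 18, 40]
  [11, 11, ∞, 11, -∞, 11, 11]
  [30, 30, 30, ∞, -∞, 90, 30]
  [40, 40, 94, 18, ∞, 18, 40]
  [30, 30, 30, 18, -∞, ∞, 30]
  [15, 15, 15, 15, -∞, 15, ∞]
D(7):
  [∞, 60, 37, 18, -∞, 18, 40]
  [85, ∞, 37, 18, -∞, 18, 40]
  [11, 11, ∞, 11, -∞, 11, 11]
  [30, 30, 30, ∞, -∞, 90, 30]
  [40, 40, 94, 18, ∞, 18, 40]
  [30, 30, 30, 18, -∞, ∞, 30]
  [15, 15, 15, 15, -∞, 15, ∞]
Answer: C* = [[∞, 60, 37, 18, -∞, 18, 40], [85, ∞, 37, 18, -∞, 18, 40], [11, 11, ∞, 11, -∞, 11, 11], [30, 30, 30, ∞, -∞, 90, 30], [40, 40, 94, 18, ∞, 18, 40], [30, 30, 30, 18, -∞, ∞, 30], [15, 15, 15, 15, -∞, 15, ∞]]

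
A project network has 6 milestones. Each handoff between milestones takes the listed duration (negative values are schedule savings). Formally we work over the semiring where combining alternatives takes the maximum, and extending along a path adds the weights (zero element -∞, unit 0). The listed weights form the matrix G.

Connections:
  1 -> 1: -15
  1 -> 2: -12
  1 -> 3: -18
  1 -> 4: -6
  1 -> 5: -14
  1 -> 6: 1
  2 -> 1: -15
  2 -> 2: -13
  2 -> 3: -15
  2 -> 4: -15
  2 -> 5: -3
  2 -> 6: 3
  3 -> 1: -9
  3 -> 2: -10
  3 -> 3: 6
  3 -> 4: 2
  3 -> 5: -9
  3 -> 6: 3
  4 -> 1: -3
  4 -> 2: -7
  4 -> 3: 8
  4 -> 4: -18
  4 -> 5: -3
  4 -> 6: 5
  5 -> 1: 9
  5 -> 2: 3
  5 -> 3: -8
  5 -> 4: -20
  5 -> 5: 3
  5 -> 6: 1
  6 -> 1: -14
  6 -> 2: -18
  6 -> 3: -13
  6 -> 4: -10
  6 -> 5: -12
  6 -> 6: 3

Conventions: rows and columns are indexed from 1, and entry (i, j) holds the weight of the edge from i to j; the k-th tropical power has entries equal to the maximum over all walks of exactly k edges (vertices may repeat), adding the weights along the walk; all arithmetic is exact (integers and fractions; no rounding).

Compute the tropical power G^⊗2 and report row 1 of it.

G^⊗2:
  [-5, -11, 2, -9, -9, 4]
  [6, 0, -7, -7, 0, 6]
  [0, -4, 12, 8, -1, 9]
  [6, 0, 14, 10, 0, 11]
  [12, 6, -2, 3, 6, 10]
  [-3, -9, -2, -7, -9, 6]
Answer: row 1 of G^⊗2 = [-5, -11, 2, -9, -9, 4]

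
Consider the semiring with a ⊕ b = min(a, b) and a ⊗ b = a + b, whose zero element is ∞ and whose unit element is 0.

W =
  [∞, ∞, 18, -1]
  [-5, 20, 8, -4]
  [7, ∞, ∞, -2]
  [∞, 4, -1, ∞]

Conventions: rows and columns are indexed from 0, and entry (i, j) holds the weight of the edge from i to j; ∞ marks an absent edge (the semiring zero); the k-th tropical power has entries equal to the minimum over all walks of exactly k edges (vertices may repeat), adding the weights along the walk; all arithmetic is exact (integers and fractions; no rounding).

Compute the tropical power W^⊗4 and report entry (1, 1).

W^⊗2:
  [25, 3, -2, 16]
  [15, 0, -5, -6]
  [∞, 2, -3, 6]
  [-1, 24, 12, -3]
W^⊗3:
  [-2, 20, 11, -4]
  [-5, -2, -7, -7]
  [-3, 10, 5, -5]
  [19, 1, -4, -2]
W^⊗4:
  [15, 0, -5, -3]
  [-7, -3, -8, -9]
  [5, -1, -6, -4]
  [-4, 2, -3, -6]
Key observation: the optimum is the walk 1->3->2->3->1, with weight (-4) + (-1) + (-2) + 4 = -3.
Optimal value attained by: walk 1->3->2->3->1.
Answer: (W^⊗4)[1][1] = -3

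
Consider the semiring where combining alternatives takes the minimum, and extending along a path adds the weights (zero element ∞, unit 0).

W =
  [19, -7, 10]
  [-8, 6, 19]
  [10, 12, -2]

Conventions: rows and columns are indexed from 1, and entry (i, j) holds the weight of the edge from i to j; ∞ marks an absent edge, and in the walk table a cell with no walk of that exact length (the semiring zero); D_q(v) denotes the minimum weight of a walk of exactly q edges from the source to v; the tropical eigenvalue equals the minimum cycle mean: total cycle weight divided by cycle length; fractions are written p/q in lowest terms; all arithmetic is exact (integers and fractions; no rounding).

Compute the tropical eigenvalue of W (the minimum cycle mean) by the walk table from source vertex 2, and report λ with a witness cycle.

q=0: [∞, 0, ∞]
q=1: [-8, 6, 19]
q=2: [-2, -15, 2]
q=3: [-23, -9, 0]
Optimal cycle mean attained by: cycle 1->2->1, total (-7) + (-8), length 2.
Answer: λ = -15/2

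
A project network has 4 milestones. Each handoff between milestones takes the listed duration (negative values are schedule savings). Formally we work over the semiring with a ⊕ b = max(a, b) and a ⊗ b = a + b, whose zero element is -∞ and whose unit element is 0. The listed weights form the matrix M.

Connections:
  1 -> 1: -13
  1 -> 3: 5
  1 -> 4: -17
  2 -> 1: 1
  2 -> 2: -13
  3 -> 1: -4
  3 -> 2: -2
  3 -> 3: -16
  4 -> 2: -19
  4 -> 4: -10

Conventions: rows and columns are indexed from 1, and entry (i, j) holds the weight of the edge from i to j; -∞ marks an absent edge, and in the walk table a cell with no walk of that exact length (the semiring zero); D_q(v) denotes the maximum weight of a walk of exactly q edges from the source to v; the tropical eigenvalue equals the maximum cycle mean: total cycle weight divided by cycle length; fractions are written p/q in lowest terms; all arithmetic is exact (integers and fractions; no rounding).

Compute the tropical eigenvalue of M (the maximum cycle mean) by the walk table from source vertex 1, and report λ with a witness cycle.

q=0: [0, -∞, -∞, -∞]
q=1: [-13, -∞, 5, -17]
q=2: [1, 3, -8, -27]
q=3: [4, -10, 6, -16]
q=4: [2, 4, 9, -13]
Optimal cycle mean attained by: cycle 1->3->2->1, total 5 + (-2) + 1, length 3.
Answer: λ = 4/3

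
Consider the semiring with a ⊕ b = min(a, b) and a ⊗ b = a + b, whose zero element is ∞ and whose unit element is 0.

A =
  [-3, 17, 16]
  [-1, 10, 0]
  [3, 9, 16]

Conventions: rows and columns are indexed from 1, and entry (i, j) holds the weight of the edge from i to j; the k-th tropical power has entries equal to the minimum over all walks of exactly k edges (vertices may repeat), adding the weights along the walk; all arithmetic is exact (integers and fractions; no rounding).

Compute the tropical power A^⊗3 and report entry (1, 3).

A^⊗2:
  [-6, 14, 13]
  [-4, 9, 10]
  [0, 19, 9]
A^⊗3:
  [-9, 11, 10]
  [-7, 13, 9]
  [-3, 17, 16]
Key observation: the optimum is the walk 1->1->1->3, with weight (-3) + (-3) + 16 = 10.
Optimal value attained by: walk 1->1->1->3.
Answer: (A^⊗3)[1][3] = 10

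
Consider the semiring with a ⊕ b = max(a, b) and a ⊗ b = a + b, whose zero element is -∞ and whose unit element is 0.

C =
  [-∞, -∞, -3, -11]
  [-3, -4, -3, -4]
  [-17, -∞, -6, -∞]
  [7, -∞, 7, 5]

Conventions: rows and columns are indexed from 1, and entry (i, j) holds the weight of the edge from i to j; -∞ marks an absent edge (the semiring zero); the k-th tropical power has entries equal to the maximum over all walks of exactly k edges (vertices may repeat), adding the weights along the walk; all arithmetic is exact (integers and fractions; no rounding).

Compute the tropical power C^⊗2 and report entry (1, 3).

C^⊗2:
  [-4, -∞, -4, -6]
  [3, -8, 3, 1]
  [-23, -∞, -12, -28]
  [12, -∞, 12, 10]
Key observation: the optimum is the walk 1->4->3, with weight (-11) + 7 = -4.
Optimal value attained by: walk 1->4->3.
Answer: (C^⊗2)[1][3] = -4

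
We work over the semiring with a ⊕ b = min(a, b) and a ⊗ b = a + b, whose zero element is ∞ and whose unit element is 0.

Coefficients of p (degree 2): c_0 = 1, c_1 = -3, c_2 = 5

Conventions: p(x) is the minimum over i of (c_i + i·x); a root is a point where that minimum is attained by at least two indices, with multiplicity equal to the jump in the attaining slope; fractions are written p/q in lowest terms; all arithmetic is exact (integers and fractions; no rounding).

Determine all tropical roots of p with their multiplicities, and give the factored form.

hull edge (i=0, c=1) to (i=1, c=-3): slope -4, span 1
hull edge (i=1, c=-3) to (i=2, c=5): slope 8, span 1
Factored form: p(x) = 5 ⊗ (x ⊕ (-8)) ⊗ (x ⊕ 4)
Answer: roots = -8 (mult 1), 4 (mult 1)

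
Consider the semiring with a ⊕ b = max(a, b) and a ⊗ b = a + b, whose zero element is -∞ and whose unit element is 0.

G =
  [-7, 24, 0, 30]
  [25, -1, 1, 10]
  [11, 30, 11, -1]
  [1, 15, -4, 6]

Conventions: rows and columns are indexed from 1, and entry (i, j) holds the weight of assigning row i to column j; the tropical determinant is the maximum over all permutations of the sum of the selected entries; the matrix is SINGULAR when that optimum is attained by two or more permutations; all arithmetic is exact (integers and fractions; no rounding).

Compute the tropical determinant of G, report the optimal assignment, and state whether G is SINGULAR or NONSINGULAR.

σ = (1, 2, 3, 4): (-7) + (-1) + 11 + 6 = 9
σ = (1, 2, 4, 3): (-7) + (-1) + (-1) + (-4) = -13
σ = (1, 3, 2, 4): (-7) + 1 + 30 + 6 = 30
σ = (1, 3, 4, 2): (-7) + 1 + (-1) + 15 = 8
σ = (1, 4, 2, 3): (-7) + 10 + 30 + (-4) = 29
σ = (1, 4, 3, 2): (-7) + 10 + 11 + 15 = 29
σ = (2, 1, 3, 4): 24 + 25 + 11 + 6 = 66
σ = (2, 1, 4, 3): 24 + 25 + (-1) + (-4) = 44
σ = (2, 3, 1, 4): 24 + 1 + 11 + 6 = 42
σ = (2, 3, 4, 1): 24 + 1 + (-1) + 1 = 25
σ = (2, 4, 1, 3): 24 + 10 + 11 + (-4) = 41
σ = (2, 4, 3, 1): 24 + 10 + 11 + 1 = 46
σ = (3, 1, 2, 4): 0 + 25 + 30 + 6 = 61
σ = (3, 1, 4, 2): 0 + 25 + (-1) + 15 = 39
σ = (3, 2, 1, 4): 0 + (-1) + 11 + 6 = 16
σ = (3, 2, 4, 1): 0 + (-1) + (-1) + 1 = -1
σ = (3, 4, 1, 2): 0 + 10 + 11 + 15 = 36
σ = (3, 4, 2, 1): 0 + 10 + 30 + 1 = 41
σ = (4, 1, 2, 3): 30 + 25 + 30 + (-4) = 81
σ = (4, 1, 3, 2): 30 + 25 + 11 + 15 = 81
σ = (4, 2, 1, 3): 30 + (-1) + 11 + (-4) = 36
σ = (4, 2, 3, 1): 30 + (-1) + 11 + 1 = 41
σ = (4, 3, 1, 2): 30 + 1 + 11 + 15 = 57
σ = (4, 3, 2, 1): 30 + 1 + 30 + 1 = 62
Optimal value attained by: σ = (4, 1, 2, 3).
Answer: det⊕(G) = 81; verdict: SINGULAR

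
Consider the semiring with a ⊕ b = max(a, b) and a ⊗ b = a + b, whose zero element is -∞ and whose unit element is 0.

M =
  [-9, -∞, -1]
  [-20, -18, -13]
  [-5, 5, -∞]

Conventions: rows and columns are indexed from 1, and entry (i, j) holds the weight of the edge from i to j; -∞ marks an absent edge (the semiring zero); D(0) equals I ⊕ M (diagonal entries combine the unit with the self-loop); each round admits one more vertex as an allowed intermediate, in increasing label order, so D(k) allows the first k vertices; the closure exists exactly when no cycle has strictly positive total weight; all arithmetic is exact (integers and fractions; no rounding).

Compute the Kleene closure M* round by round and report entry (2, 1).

D(0):
  [0, -∞, -1]
  [-20, 0, -13]
  [-5, 5, 0]
D(1):
  [0, -∞, -1]
  [-20, 0, -13]
  [-5, 5, 0]
D(2):
  [0, -∞, -1]
  [-20, 0, -13]
  [-5, 5, 0]
D(3):
  [0, 4, -1]
  [-18, 0, -13]
  [-5, 5, 0]
Answer: M*[2][1] = -18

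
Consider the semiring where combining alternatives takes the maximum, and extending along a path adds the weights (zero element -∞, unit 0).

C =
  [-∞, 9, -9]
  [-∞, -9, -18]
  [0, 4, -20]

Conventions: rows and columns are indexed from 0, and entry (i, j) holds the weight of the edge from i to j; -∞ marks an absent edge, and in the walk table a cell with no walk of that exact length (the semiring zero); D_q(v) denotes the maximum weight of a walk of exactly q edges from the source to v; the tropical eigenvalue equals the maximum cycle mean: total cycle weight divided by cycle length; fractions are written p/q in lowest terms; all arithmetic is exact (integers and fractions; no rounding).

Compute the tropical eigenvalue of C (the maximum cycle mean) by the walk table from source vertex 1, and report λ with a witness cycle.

q=0: [-∞, 0, -∞]
q=1: [-∞, -9, -18]
q=2: [-18, -14, -27]
q=3: [-27, -9, -27]
Optimal cycle mean attained by: cycle 0->1->2->0, total 9 + (-18) + 0, length 3.
Answer: λ = -3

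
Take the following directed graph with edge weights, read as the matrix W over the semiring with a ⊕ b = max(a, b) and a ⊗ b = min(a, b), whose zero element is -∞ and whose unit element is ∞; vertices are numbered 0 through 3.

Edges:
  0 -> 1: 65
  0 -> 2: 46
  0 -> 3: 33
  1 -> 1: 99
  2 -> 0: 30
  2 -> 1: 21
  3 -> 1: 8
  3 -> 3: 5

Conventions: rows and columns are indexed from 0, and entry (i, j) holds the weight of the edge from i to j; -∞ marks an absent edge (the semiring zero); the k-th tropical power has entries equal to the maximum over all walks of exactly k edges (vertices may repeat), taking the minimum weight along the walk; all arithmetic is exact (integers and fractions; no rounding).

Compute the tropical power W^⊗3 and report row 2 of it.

W^⊗2:
  [30, 65, -∞, 5]
  [-∞, 99, -∞, -∞]
  [-∞, 30, 30, 30]
  [-∞, 8, -∞, 5]
W^⊗3:
  [-∞, 65, 30, 30]
  [-∞, 99, -∞, -∞]
  [30, 30, -∞, 5]
  [-∞, 8, -∞, 5]
Answer: row 2 of W^⊗3 = [30, 30, -∞, 5]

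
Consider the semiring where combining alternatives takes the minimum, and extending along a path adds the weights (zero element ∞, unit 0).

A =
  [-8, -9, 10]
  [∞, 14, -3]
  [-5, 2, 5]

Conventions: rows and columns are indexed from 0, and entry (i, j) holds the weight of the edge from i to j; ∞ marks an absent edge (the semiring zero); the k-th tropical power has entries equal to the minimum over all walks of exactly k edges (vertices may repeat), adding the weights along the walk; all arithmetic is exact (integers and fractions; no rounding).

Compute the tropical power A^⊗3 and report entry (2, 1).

A^⊗2:
  [-16, -17, -12]
  [-8, -1, 2]
  [-13, -14, -1]
A^⊗3:
  [-24, -25, -20]
  [-16, -17, -4]
  [-21, -22, -17]
Key observation: the optimum is the walk 2->0->0->1, with weight (-5) + (-8) + (-9) = -22.
Optimal value attained by: walk 2->0->0->1.
Answer: (A^⊗3)[2][1] = -22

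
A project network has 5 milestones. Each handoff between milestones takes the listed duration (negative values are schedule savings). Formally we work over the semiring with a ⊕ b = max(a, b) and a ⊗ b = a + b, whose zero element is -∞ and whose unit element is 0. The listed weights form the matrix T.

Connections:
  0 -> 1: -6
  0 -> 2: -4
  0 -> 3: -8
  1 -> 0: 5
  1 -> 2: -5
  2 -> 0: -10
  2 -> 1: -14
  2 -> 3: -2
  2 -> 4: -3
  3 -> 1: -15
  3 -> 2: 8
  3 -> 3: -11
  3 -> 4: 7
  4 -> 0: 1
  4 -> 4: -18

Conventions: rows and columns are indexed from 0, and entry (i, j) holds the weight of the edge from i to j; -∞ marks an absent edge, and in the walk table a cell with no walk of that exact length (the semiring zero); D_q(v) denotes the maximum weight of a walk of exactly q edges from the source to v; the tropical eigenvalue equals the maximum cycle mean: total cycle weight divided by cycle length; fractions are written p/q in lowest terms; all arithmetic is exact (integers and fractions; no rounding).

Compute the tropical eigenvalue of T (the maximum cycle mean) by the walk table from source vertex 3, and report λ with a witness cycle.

q=0: [-∞, -∞, -∞, 0, -∞]
q=1: [-∞, -15, 8, -11, 7]
q=2: [8, -6, -3, 6, 5]
q=3: [6, 2, 14, 0, 13]
q=4: [14, 0, 8, 12, 11]
q=5: [12, 8, 20, 6, 19]
Optimal cycle mean attained by: cycle 2->3->2, total (-2) + 8, length 2.
Answer: λ = 3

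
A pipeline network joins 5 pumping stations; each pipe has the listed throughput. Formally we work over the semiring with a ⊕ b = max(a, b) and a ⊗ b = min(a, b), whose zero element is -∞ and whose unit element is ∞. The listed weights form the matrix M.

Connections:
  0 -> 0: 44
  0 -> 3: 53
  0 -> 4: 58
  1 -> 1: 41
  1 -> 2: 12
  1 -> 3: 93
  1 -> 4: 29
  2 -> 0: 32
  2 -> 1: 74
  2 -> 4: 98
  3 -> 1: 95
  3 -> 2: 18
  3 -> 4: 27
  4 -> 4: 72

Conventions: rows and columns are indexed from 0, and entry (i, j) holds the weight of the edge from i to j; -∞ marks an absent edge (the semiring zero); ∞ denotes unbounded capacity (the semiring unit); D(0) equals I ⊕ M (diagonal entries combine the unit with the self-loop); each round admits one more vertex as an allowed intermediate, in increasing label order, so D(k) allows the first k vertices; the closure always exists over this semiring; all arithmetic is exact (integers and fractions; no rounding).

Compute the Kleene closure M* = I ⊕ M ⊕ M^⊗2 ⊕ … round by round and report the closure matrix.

D(0):
  [∞, -∞, -∞, 53, 58]
  [-∞, ∞, 12, 93, 29]
  [32, 74, ∞, -∞, 98]
  [-∞, 95, 18, ∞, 27]
  [-∞, -∞, -∞, -∞, ∞]
D(1):
  [∞, -∞, -∞, 53, 58]
  [-∞, ∞, 12, 93, 29]
  [32, 74, ∞, 32, 98]
  [-∞, 95, 18, ∞, 27]
  [-∞, -∞, -∞, -∞, ∞]
D(2):
  [∞, -∞, -∞, 53, 58]
  [-∞, ∞, 12, 93, 29]
  [32, 74, ∞, 74, 98]
  [-∞, 95, 18, ∞, 29]
  [-∞, -∞, -∞, -∞, ∞]
D(3):
  [∞, -∞, -∞, 53, 58]
  [12, ∞, 12, 93, 29]
  [32, 74, ∞, 74, 98]
  [18, 95, 18, ∞, 29]
  [-∞, -∞, -∞, -∞, ∞]
D(4):
  [∞, 53, 18, 53, 58]
  [18, ∞, 18, 93, 29]
  [32, 74, ∞, 74, 98]
  [18, 95, 18, ∞, 29]
  [-∞, -∞, -∞, -∞, ∞]
D(5):
  [∞, 53, 18, 53, 58]
  [18, ∞, 18, 93, 29]
  [32, 74, ∞, 74, 98]
  [18, 95, 18, ∞, 29]
  [-∞, -∞, -∞, -∞, ∞]
Answer: M* = [[∞, 53, 18, 53, 58], [18, ∞, 18, 93, 29], [32, 74, ∞, 74, 98], [18, 95, 18, ∞, 29], [-∞, -∞, -∞, -∞, ∞]]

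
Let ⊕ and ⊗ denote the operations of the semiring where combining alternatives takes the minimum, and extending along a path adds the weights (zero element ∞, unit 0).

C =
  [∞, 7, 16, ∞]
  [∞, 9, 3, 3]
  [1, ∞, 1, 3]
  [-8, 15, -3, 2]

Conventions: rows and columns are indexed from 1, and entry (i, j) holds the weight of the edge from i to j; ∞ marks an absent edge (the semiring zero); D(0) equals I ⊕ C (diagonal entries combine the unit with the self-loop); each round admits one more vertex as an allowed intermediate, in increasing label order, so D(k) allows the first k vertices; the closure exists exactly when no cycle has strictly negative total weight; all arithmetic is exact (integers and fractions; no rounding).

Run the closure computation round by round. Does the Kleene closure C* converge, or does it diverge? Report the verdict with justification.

D(0):
  [0, 7, 16, ∞]
  [∞, 0, 3, 3]
  [1, ∞, 0, 3]
  [-8, 15, -3, 0]
D(1):
  [0, 7, 16, ∞]
  [∞, 0, 3, 3]
  [1, 8, 0, 3]
  [-8, -1, -3, 0]
D(2):
  [0, 7, 10, 10]
  [∞, 0, 3, 3]
  [1, 8, 0, 3]
  [-8, -1, -3, 0]
D(3):
  [0, 7, 10, 10]
  [4, 0, 3, 3]
  [1, 8, 0, 3]
  [-8, -1, -3, 0]
D(4):
  [0, 7, 7, 10]
  [-5, 0, 0, 3]
  [-5, 2, 0, 3]
  [-8, -1, -3, 0]
Key observation: every diagonal entry stays at the unit through all rounds, so no improving cycle exists.
Answer: CONVERGES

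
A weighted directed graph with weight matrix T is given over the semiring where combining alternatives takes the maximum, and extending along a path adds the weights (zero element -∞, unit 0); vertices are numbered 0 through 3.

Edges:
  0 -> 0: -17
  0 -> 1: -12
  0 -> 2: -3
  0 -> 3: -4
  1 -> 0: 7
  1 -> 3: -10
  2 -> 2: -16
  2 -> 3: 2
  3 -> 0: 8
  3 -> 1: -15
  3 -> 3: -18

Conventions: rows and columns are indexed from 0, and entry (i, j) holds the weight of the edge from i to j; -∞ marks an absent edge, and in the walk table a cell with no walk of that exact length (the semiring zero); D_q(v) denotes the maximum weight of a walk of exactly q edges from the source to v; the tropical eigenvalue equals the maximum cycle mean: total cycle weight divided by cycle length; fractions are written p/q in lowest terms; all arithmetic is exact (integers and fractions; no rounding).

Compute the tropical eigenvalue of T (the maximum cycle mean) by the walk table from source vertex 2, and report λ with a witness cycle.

q=0: [-∞, -∞, 0, -∞]
q=1: [-∞, -∞, -16, 2]
q=2: [10, -13, -32, -14]
q=3: [-6, -2, 7, 6]
q=4: [14, -9, -9, 9]
Optimal cycle mean attained by: cycle 0->2->3->0, total (-3) + 2 + 8, length 3.
Answer: λ = 7/3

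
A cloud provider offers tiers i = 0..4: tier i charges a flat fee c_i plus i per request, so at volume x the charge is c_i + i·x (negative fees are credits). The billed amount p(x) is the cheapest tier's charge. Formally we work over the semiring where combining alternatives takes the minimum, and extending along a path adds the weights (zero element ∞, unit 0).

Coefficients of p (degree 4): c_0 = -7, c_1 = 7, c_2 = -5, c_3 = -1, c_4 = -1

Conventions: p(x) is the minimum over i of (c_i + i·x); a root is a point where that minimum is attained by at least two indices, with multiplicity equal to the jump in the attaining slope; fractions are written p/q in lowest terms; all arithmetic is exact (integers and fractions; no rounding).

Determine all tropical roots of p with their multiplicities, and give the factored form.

hull edge (i=0, c=-7) to (i=2, c=-5): slope 1, span 2
hull edge (i=2, c=-5) to (i=4, c=-1): slope 2, span 2
Factored form: p(x) = -1 ⊗ (x ⊕ (-2)) ⊗ (x ⊕ (-2)) ⊗ (x ⊕ (-1)) ⊗ (x ⊕ (-1))
Answer: roots = -2 (mult 2), -1 (mult 2)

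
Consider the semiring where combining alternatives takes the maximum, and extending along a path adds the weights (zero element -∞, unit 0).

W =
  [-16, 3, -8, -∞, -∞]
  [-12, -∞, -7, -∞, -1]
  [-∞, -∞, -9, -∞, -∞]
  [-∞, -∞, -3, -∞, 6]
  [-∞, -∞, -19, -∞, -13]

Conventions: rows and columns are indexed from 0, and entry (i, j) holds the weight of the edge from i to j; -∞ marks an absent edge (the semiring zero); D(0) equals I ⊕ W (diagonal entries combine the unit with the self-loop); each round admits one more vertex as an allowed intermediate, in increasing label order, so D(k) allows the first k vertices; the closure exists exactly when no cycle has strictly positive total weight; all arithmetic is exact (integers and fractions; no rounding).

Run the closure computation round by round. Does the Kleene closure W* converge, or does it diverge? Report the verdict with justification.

D(0):
  [0, 3, -8, -∞, -∞]
  [-12, 0, -7, -∞, -1]
  [-∞, -∞, 0, -∞, -∞]
  [-∞, -∞, -3, 0, 6]
  [-∞, -∞, -19, -∞, 0]
D(1):
  [0, 3, -8, -∞, -∞]
  [-12, 0, -7, -∞, -1]
  [-∞, -∞, 0, -∞, -∞]
  [-∞, -∞, -3, 0, 6]
  [-∞, -∞, -19, -∞, 0]
D(2):
  [0, 3, -4, -∞, 2]
  [-12, 0, -7, -∞, -1]
  [-∞, -∞, 0, -∞, -∞]
  [-∞, -∞, -3, 0, 6]
  [-∞, -∞, -19, -∞, 0]
D(3):
  [0, 3, -4, -∞, 2]
  [-12, 0, -7, -∞, -1]
  [-∞, -∞, 0, -∞, -∞]
  [-∞, -∞, -3, 0, 6]
  [-∞, -∞, -19, -∞, 0]
D(4):
  [0, 3, -4, -∞, 2]
  [-12, 0, -7, -∞, -1]
  [-∞, -∞, 0, -∞, -∞]
  [-∞, -∞, -3, 0, 6]
  [-∞, -∞, -19, -∞, 0]
D(5):
  [0, 3, -4, -∞, 2]
  [-12, 0, -7, -∞, -1]
  [-∞, -∞, 0, -∞, -∞]
  [-∞, -∞, -3, 0, 6]
  [-∞, -∞, -19, -∞, 0]
Key observation: every diagonal entry stays at the unit through all rounds, so no improving cycle exists.
Answer: CONVERGES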